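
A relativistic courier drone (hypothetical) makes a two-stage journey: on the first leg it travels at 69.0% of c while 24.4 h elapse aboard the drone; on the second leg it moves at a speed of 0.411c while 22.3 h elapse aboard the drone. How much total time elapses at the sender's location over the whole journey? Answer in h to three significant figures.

Δt = 58.2 h

Leg 1: β = 0.690; γ = 1/√(1 − 0.690²) = 1/√0.5239 = 1.382; Δt_1 = 1.382 × 24.4 = 33.71 h.
Leg 2: γ = 1/√(1 − 0.411²) = 1/√0.8311 = 1.097; Δt_2 = 1.097 × 22.3 = 24.46 h.
Total: 33.71 + 24.46 h.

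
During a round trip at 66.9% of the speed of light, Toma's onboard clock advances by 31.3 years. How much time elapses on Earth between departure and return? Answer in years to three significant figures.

β = 0.669; γ = 1/√(1 − 0.669²) = 1/√0.5524 = 1.345
Earth-frame duration is the dilated interval: Δt = γτ = 1.345 × 31.3 years.

Δt = 42.1 years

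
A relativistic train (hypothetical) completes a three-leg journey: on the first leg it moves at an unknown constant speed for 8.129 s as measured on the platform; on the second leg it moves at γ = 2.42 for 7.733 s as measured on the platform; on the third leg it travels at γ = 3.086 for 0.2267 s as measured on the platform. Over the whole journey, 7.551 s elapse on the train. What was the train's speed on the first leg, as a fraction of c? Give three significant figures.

Leg 1: speed unknown; τ_1 = 8.129/γ_1.
Leg 2: γ = 2.42; τ_2 = 7.733/2.420 = 3.195 s.
Leg 3: γ = 3.086; τ_3 = 0.2267/3.086 = 0.07346 s.
Total proper time: τ_1 + 3.195 + 0.07346 = 7.551, so τ_1 = 7.551 − 3.269 = 4.282 s.
γ_1 = 8.129/4.282 = 1.898; β = √(1 − 1/γ²) = √0.7225.

β = 0.850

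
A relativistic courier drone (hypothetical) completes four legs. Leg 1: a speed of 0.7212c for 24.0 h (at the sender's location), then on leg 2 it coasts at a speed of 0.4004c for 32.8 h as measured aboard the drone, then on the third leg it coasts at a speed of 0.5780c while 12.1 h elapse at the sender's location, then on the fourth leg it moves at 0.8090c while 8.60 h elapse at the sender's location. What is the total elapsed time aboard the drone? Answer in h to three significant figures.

τ = 64.4 h

Leg 1: γ = 1/√(1 − 0.7212²) = 1/√0.4799 = 1.444; τ_1 = 24.0/1.444 = 16.63 h.
Leg 2: 32.8 h is already measured aboard the drone.
Leg 3: γ = 1/√(1 − 0.5780²) = 1/√0.6659 = 1.225; τ_3 = 12.1/1.225 = 9.874 h.
Leg 4: γ = 1/√(1 − 0.8090²) = 1/√0.3455 = 1.701; τ_4 = 8.60/1.701 = 5.055 h.
Total: 16.63 + 32.80 + 9.874 + 5.055 h.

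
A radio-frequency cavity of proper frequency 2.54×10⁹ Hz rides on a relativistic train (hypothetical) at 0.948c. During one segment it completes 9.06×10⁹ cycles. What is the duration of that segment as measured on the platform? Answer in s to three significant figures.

γ = 1/√(1 − 0.948²) = 1/√0.1013 = 3.142
Proper time for N cycles: τ = N/f = 9.06×10⁹/(2.54×10⁹) = 3.567×10⁰ s = 3.567 s.
Lab-frame duration Δt = γτ = 3.142 × 3.567 = 11.21 s.

Δt = 11.2 s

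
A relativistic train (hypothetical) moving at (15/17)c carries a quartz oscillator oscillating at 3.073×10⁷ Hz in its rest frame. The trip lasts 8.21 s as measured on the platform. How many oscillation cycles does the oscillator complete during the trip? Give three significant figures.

N = 1.19×10⁸

γ = 1/√(1 − (15/17)²) = 17/8 = 2.125
The oscillator's own cycle count is N = f × τ where τ is the proper time on the train. τ = Δt/γ = 8.21/2.125 = 3.864 s = 3.864×10⁰ s.
N = 3.073×10⁷ × 3.864×10⁰ = 1.187×10⁸.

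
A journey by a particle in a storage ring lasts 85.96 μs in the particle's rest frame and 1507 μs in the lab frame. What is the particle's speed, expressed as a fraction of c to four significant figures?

v = 0.9984c

The proper time is measured in the particle's rest frame (both events occur at the particle's location); Δt is measured in the lab frame. γ = Δt/τ = 1507/85.96 = 17.53.
β = √(1 − 1/γ²) = √(1 − 0.003254) = √0.9967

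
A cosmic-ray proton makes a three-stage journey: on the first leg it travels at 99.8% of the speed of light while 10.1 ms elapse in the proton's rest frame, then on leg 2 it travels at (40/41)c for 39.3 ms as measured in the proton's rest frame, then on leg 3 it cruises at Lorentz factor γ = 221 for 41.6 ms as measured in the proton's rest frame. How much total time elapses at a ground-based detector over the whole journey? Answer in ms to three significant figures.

Leg 1: β = 0.998; γ = 1/√(1 − 0.998²) = 1/√0.003996 = 15.82; Δt_1 = 15.82 × 10.1 = 159.8 ms.
Leg 2: γ = 1/√(1 − (40/41)²) = 41/9 ≈ 4.556; Δt_2 = 4.556 × 39.3 = 179.0 ms.
Leg 3: γ = 221; Δt_3 = 221.0 × 41.6 = 9194 ms.
Total: 159.8 + 179.0 + 9194 ms.

Δt = 9530 ms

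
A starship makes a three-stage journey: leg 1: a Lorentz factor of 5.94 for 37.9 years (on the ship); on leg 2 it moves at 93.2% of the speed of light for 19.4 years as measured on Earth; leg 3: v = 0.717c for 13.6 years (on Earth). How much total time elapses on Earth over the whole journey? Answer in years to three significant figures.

Δt = 258 years

Leg 1: γ = 5.94; Δt_1 = 5.940 × 37.9 = 225.1 years.
Leg 2: 19.4 years is already measured on Earth.
Leg 3: 13.6 years is already measured on Earth.
Total: 225.1 + 19.40 + 13.60 years.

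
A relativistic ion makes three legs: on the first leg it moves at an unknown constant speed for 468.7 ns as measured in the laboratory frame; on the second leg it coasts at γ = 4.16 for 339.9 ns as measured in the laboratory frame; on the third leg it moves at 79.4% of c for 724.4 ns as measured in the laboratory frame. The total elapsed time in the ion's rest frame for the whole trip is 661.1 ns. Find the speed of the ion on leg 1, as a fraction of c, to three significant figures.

Leg 1: speed unknown; τ_1 = 468.7/γ_1.
Leg 2: γ = 4.16; τ_2 = 339.9/4.160 = 81.71 ns.
Leg 3: β = 0.794; γ = 1/√(1 − 0.794²) = 1/√0.3696 = 1.645; τ_3 = 724.4/1.645 = 440.4 ns.
Total proper time: τ_1 + 81.71 + 440.4 = 661.1, so τ_1 = 661.1 − 522.1 = 139.0 ns.
γ_1 = 468.7/139.0 = 3.372; β = √(1 − 1/γ²) = √0.9120.

β = 0.955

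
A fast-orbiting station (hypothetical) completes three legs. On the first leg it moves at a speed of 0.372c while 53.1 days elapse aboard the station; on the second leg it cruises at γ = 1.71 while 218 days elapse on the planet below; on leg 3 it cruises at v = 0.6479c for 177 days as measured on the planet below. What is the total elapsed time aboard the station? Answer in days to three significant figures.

Leg 1: 53.1 days is already measured aboard the station.
Leg 2: γ = 1.71; τ_2 = 218/1.710 = 127.5 days.
Leg 3: γ = 1/√(1 − 0.6479²) = 1/√0.5802 = 1.313; τ_3 = 177/1.313 = 134.8 days.
Total: 53.10 + 127.5 + 134.8 days.

τ = 315 days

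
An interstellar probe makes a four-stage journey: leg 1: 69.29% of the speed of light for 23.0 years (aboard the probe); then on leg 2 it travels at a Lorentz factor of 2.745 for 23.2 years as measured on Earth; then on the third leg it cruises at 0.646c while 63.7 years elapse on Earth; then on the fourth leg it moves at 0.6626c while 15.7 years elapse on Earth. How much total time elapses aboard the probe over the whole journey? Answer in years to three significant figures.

Leg 1: 23.0 years is already measured aboard the probe.
Leg 2: γ = 2.745; τ_2 = 23.2/2.745 = 8.452 years.
Leg 3: γ = 1/√(1 − 0.646²) = 1/√0.5827 = 1.310; τ_3 = 63.7/1.310 = 48.62 years.
Leg 4: γ = 1/√(1 − 0.6626²) = 1/√0.5610 = 1.335; τ_4 = 15.7/1.335 = 11.76 years.
Total: 23.00 + 8.452 + 48.62 + 11.76 years.

τ = 91.8 years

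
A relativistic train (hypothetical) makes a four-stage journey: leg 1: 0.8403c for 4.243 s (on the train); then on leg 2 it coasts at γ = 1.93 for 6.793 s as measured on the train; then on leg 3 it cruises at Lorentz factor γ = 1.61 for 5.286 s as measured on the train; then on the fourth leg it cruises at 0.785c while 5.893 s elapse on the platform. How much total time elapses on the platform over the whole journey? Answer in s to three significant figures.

Leg 1: γ = 1/√(1 − 0.8403²) = 1/√0.2939 = 1.845; Δt_1 = 1.845 × 4.243 = 7.827 s.
Leg 2: γ = 1.93; Δt_2 = 1.930 × 6.793 = 13.11 s.
Leg 3: γ = 1.61; Δt_3 = 1.610 × 5.286 = 8.510 s.
Leg 4: 5.893 s is already measured on the platform.
Total: 7.827 + 13.11 + 8.510 + 5.893 s.

Δt = 35.3 s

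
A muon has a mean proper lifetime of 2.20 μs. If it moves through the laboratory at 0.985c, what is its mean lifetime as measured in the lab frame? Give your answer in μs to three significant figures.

γ = 1/√(1 − 0.985²) = 1/√0.02977 = 5.795
The rest-frame lifetime is the proper time; the lab measures the dilated interval Δt = γτ₀ = 5.795 × 2.20 μs.

Δt = 12.7 μs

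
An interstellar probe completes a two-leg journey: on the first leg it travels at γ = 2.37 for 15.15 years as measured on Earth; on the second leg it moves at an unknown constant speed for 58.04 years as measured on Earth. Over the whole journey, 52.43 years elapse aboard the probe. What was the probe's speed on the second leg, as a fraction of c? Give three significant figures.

Leg 1: γ = 2.37; τ_1 = 15.15/2.370 = 6.392 years.
Leg 2: speed unknown; τ_2 = 58.04/γ_2.
Total proper time: 6.392 + τ_2 = 52.43, so τ_2 = 52.43 − 6.392 = 46.04 years.
γ_2 = 58.04/46.04 = 1.261; β = √(1 − 1/γ²) = √0.3708.

β = 0.609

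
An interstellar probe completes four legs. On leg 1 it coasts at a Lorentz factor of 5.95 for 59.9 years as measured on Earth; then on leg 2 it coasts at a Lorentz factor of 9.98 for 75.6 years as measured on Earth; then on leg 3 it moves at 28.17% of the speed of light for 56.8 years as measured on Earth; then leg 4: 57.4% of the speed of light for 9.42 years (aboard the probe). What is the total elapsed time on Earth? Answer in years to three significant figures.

Δt = 204 years

Leg 1: 59.9 years is already measured on Earth.
Leg 2: 75.6 years is already measured on Earth.
Leg 3: 56.8 years is already measured on Earth.
Leg 4: β = 0.574; γ = 1/√(1 − 0.574²) = 1/√0.6705 = 1.221; Δt_4 = 1.221 × 9.42 = 11.50 years.
Total: 59.90 + 75.60 + 56.80 + 11.50 years.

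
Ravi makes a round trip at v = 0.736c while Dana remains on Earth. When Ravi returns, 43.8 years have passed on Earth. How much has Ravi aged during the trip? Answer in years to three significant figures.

γ = 1/√(1 − 0.736²) = 1/√0.4583 = 1.477
Ravi's clock measures proper time along the trip: τ = Δt/γ = 43.8/1.477 years.

τ = 29.7 years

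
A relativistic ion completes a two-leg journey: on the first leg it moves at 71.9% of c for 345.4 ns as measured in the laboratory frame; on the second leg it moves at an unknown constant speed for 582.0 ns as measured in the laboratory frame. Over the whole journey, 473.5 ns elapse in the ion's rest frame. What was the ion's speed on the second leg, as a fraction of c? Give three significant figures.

β = 0.916

Leg 1: β = 0.719; γ = 1/√(1 − 0.719²) = 1/√0.4830 = 1.439; τ_1 = 345.4/1.439 = 240.1 ns.
Leg 2: speed unknown; τ_2 = 582.0/γ_2.
Total proper time: 240.1 + τ_2 = 473.5, so τ_2 = 473.5 − 240.1 = 233.4 ns.
γ_2 = 582.0/233.4 = 2.493; β = √(1 − 1/γ²) = √0.8391.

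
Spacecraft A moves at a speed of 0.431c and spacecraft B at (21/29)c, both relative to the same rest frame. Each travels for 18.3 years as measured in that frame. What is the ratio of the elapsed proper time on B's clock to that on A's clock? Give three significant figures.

τ_B/τ_A = 0.764

A: γ = 1/√(1 − 0.431²) = 1/√0.8142 = 1.108. B: γ = 1/√(1 − (21/29)²) = 29/20 = 1.450.
τ_A/τ_B = γ_B/γ_A = 1.450/1.108 = 1.308, so τ_B/τ_A = 0.7643.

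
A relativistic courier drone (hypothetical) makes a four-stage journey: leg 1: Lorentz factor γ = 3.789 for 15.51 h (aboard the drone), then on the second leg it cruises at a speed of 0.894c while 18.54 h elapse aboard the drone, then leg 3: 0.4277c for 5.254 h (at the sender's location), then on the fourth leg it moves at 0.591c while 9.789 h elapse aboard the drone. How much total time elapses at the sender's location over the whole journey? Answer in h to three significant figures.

Δt = 118 h

Leg 1: γ = 3.789; Δt_1 = 3.789 × 15.51 = 58.77 h.
Leg 2: γ = 1/√(1 − 0.894²) = 1/√0.2008 = 2.232; Δt_2 = 2.232 × 18.54 = 41.38 h.
Leg 3: 5.254 h is already measured at the sender's location.
Leg 4: γ = 1/√(1 − 0.591²) = 1/√0.6507 = 1.240; Δt_4 = 1.240 × 9.789 = 12.14 h.
Total: 58.77 + 41.38 + 5.254 + 12.14 h.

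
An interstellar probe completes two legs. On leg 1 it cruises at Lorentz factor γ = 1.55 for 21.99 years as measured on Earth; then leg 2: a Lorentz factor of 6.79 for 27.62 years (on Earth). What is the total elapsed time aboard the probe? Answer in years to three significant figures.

Leg 1: γ = 1.55; τ_1 = 21.99/1.550 = 14.19 years.
Leg 2: γ = 6.79; τ_2 = 27.62/6.790 = 4.068 years.
Total: 14.19 + 4.068 years.

τ = 18.3 years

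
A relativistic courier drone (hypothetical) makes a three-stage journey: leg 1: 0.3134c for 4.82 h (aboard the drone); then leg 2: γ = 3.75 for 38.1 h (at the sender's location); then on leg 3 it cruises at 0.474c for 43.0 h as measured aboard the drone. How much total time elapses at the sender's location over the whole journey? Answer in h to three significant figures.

Leg 1: γ = 1/√(1 − 0.3134²) = 1/√0.9018 = 1.053; Δt_1 = 1.053 × 4.82 = 5.076 h.
Leg 2: 38.1 h is already measured at the sender's location.
Leg 3: γ = 1/√(1 − 0.474²) = 1/√0.7753 = 1.136; Δt_3 = 1.136 × 43.0 = 48.83 h.
Total: 5.076 + 38.10 + 48.83 h.

Δt = 92.0 h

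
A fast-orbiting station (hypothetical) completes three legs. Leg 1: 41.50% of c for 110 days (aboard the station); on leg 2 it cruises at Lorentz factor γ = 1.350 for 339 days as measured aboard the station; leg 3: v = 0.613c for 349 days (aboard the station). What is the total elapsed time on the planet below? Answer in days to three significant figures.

Leg 1: β = 0.4150; γ = 1/√(1 − 0.4150²) = 1/√0.8278 = 1.099; Δt_1 = 1.099 × 110 = 120.9 days.
Leg 2: γ = 1.350; Δt_2 = 1.350 × 339 = 457.7 days.
Leg 3: γ = 1/√(1 − 0.613²) = 1/√0.6242 = 1.266; Δt_3 = 1.266 × 349 = 441.7 days.
Total: 120.9 + 457.7 + 441.7 days.

Δt = 1020 days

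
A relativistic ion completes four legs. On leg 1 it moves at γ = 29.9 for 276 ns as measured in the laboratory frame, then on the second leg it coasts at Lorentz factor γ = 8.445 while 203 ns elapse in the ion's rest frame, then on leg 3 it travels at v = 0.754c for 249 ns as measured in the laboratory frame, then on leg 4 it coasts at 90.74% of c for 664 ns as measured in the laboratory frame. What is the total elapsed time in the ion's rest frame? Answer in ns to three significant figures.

Leg 1: γ = 29.9; τ_1 = 276/29.90 = 9.231 ns.
Leg 2: 203 ns is already measured in the ion's rest frame.
Leg 3: γ = 1/√(1 − 0.754²) = 1/√0.4315 = 1.522; τ_3 = 249/1.522 = 163.6 ns.
Leg 4: β = 0.9074; γ = 1/√(1 − 0.9074²) = 1/√0.1766 = 2.379; τ_4 = 664/2.379 = 279.1 ns.
Total: 9.231 + 203.0 + 163.6 + 279.1 ns.

τ = 655 ns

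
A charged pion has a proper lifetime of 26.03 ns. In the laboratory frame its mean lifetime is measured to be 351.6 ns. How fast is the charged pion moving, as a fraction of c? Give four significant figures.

γ = Δt/τ₀ = 351.6/26.03 = 13.51
β = √(1 − 1/γ²) = √(1 − 0.005481) = √0.9945

β = 0.9973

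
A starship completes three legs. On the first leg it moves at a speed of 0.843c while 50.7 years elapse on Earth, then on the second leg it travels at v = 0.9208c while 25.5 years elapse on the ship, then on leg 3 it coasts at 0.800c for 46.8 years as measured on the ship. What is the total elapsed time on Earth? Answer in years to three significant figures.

Δt = 194 years

Leg 1: 50.7 years is already measured on Earth.
Leg 2: γ = 1/√(1 − 0.9208²) = 1/√0.1521 = 2.564; Δt_2 = 2.564 × 25.5 = 65.38 years.
Leg 3: γ = 1/√(1 − 0.800²) = 5/3 ≈ 1.667; Δt_3 = 1.667 × 46.8 = 78.00 years.
Total: 50.70 + 65.38 + 78.00 years.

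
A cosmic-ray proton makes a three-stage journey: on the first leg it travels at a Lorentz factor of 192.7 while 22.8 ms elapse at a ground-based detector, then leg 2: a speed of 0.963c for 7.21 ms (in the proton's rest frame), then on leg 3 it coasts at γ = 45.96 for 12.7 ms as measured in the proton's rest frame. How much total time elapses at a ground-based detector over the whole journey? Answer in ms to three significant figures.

Δt = 633 ms

Leg 1: 22.8 ms is already measured at a ground-based detector.
Leg 2: γ = 1/√(1 − 0.963²) = 1/√0.07263 = 3.711; Δt_2 = 3.711 × 7.21 = 26.75 ms.
Leg 3: γ = 45.96; Δt_3 = 45.96 × 12.7 = 583.7 ms.
Total: 22.80 + 26.75 + 583.7 ms.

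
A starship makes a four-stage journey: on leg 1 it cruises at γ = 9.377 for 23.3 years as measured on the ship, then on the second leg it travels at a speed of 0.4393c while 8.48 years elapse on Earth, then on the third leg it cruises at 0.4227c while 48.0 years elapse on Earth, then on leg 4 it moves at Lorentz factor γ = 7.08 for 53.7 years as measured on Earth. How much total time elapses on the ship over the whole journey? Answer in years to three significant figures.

Leg 1: 23.3 years is already measured on the ship.
Leg 2: γ = 1/√(1 − 0.4393²) = 1/√0.8070 = 1.113; τ_2 = 8.48/1.113 = 7.618 years.
Leg 3: γ = 1/√(1 − 0.4227²) = 1/√0.8213 = 1.103; τ_3 = 48.0/1.103 = 43.50 years.
Leg 4: γ = 7.08; τ_4 = 53.7/7.080 = 7.585 years.
Total: 23.30 + 7.618 + 43.50 + 7.585 years.

τ = 82.0 years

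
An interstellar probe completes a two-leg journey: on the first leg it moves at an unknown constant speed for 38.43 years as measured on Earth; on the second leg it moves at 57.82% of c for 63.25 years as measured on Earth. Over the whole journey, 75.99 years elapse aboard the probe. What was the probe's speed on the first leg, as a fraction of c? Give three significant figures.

Leg 1: speed unknown; τ_1 = 38.43/γ_1.
Leg 2: β = 0.5782; γ = 1/√(1 − 0.5782²) = 1/√0.6657 = 1.226; τ_2 = 63.25/1.226 = 51.61 years.
Total proper time: τ_1 + 51.61 = 75.99, so τ_1 = 75.99 − 51.61 = 24.38 years.
γ_1 = 38.43/24.38 = 1.576; β = √(1 − 1/γ²) = √0.5974.

β = 0.773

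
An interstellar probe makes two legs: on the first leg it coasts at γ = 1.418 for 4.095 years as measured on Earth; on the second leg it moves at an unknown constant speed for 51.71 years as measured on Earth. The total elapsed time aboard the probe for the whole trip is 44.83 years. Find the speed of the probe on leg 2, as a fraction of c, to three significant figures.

β = 0.585

Leg 1: γ = 1.418; τ_1 = 4.095/1.418 = 2.888 years.
Leg 2: speed unknown; τ_2 = 51.71/γ_2.
Total proper time: 2.888 + τ_2 = 44.83, so τ_2 = 44.83 − 2.888 = 41.94 years.
γ_2 = 51.71/41.94 = 1.233; β = √(1 − 1/γ²) = √0.3421.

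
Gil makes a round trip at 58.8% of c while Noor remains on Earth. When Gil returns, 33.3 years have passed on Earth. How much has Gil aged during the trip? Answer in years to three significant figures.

β = 0.588; γ = 1/√(1 − 0.588²) = 1/√0.6543 = 1.236
Gil's clock measures proper time along the trip: τ = Δt/γ = 33.3/1.236 years.

τ = 26.9 years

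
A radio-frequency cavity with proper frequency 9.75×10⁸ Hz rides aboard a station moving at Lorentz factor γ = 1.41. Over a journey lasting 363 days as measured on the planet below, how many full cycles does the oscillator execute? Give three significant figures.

N = 2.17×10¹⁶

γ = 1.41
The oscillator's own cycle count is N = f × τ where τ is the proper time aboard the station. τ = Δt/γ = 363/1.410 = 257.4 days = 2.224×10⁷ s.
N = 9.75×10⁸ × 2.224×10⁷ = 2.169×10¹⁶.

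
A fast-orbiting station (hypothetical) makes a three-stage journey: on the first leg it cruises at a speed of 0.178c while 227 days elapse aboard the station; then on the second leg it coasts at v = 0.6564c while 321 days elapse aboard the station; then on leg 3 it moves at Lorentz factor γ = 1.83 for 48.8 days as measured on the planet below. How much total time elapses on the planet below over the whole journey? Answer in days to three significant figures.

Δt = 705 days

Leg 1: γ = 1/√(1 − 0.178²) = 1/√0.9683 = 1.016; Δt_1 = 1.016 × 227 = 230.7 days.
Leg 2: γ = 1/√(1 − 0.6564²) = 1/√0.5691 = 1.326; Δt_2 = 1.326 × 321 = 425.5 days.
Leg 3: 48.8 days is already measured on the planet below.
Total: 230.7 + 425.5 + 48.80 days.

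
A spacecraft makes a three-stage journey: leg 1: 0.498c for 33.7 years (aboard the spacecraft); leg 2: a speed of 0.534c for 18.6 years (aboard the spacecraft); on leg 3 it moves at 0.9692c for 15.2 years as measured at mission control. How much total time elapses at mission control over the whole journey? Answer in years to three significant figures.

Δt = 76.1 years

Leg 1: γ = 1/√(1 − 0.498²) = 1/√0.7520 = 1.153; Δt_1 = 1.153 × 33.7 = 38.86 years.
Leg 2: γ = 1/√(1 − 0.534²) = 1/√0.7148 = 1.183; Δt_2 = 1.183 × 18.6 = 22.00 years.
Leg 3: 15.2 years is already measured at mission control.
Total: 38.86 + 22.00 + 15.20 years.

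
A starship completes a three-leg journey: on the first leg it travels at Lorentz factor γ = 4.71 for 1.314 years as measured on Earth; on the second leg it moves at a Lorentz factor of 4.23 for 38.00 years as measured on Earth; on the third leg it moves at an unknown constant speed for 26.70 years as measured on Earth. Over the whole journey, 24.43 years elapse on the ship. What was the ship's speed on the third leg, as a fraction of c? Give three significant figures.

β = 0.823

Leg 1: γ = 4.71; τ_1 = 1.314/4.710 = 0.2790 years.
Leg 2: γ = 4.23; τ_2 = 38.00/4.230 = 8.983 years.
Leg 3: speed unknown; τ_3 = 26.70/γ_3.
Total proper time: 0.2790 + 8.983 + τ_3 = 24.43, so τ_3 = 24.43 − 9.262 = 15.17 years.
γ_3 = 26.70/15.17 = 1.760; β = √(1 − 1/γ²) = √0.6773.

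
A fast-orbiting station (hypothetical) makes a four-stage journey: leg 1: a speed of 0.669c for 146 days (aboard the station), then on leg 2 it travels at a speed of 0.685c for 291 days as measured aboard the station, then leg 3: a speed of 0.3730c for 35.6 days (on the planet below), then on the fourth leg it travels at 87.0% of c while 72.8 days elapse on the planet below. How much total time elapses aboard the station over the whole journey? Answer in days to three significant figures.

Leg 1: 146 days is already measured aboard the station.
Leg 2: 291 days is already measured aboard the station.
Leg 3: γ = 1/√(1 − 0.3730²) = 1/√0.8609 = 1.078; τ_3 = 35.6/1.078 = 33.03 days.
Leg 4: β = 0.870; γ = 1/√(1 − 0.870²) = 1/√0.2431 = 2.028; τ_4 = 72.8/2.028 = 35.89 days.
Total: 146.0 + 291.0 + 33.03 + 35.89 days.

τ = 506 days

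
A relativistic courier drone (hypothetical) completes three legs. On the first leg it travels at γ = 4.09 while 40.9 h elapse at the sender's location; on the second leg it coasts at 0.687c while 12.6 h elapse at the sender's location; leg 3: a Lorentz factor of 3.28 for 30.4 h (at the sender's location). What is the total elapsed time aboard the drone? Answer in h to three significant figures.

Leg 1: γ = 4.09; τ_1 = 40.9/4.090 = 10.00 h.
Leg 2: γ = 1/√(1 − 0.687²) = 1/√0.5280 = 1.376; τ_2 = 12.6/1.376 = 9.156 h.
Leg 3: γ = 3.28; τ_3 = 30.4/3.280 = 9.268 h.
Total: 10.00 + 9.156 + 9.268 h.

τ = 28.4 h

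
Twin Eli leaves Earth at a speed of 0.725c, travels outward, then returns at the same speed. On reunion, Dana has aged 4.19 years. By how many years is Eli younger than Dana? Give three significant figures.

γ = 1/√(1 − 0.725²) = 1/√0.4744 = 1.452
Eli's elapsed proper time: τ = 4.19/1.452 = 2.886 years.
Age gap = Δt − τ = 4.19 − 2.886 years.

Δt − τ = 1.30 years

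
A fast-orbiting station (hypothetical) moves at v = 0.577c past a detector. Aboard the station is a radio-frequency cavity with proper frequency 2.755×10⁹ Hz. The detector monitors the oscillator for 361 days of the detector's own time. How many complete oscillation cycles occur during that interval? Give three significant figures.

γ = 1/√(1 − 0.577²) = 1/√0.6671 = 1.224
During 361 days of lab time, the oscillator's proper time advances by τ = Δt/γ = 361/1.224 = 294.8 days = 2.547×10⁷ s.
N = f × τ = 2.755×10⁹ × 2.547×10⁷ = 7.018×10¹⁶.

N = 7.02×10¹⁶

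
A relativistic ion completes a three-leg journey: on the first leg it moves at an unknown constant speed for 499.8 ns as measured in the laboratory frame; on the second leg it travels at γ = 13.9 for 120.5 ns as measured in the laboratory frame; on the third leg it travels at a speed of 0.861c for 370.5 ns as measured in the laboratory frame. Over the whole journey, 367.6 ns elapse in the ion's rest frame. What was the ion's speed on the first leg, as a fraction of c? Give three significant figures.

Leg 1: speed unknown; τ_1 = 499.8/γ_1.
Leg 2: γ = 13.9; τ_2 = 120.5/13.90 = 8.669 ns.
Leg 3: γ = 1/√(1 − 0.861²) = 1/√0.2587 = 1.966; τ_3 = 370.5/1.966 = 188.4 ns.
Total proper time: τ_1 + 8.669 + 188.4 = 367.6, so τ_1 = 367.6 − 197.1 = 170.5 ns.
γ_1 = 499.8/170.5 = 2.932; β = √(1 − 1/γ²) = √0.8836.

β = 0.940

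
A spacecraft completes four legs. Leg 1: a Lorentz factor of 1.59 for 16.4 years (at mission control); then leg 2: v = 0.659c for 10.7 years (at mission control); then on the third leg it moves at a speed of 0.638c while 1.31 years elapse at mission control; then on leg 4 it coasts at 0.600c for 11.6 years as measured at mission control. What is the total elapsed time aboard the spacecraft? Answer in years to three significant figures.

Leg 1: γ = 1.59; τ_1 = 16.4/1.590 = 10.31 years.
Leg 2: γ = 1/√(1 − 0.659²) = 1/√0.5657 = 1.330; τ_2 = 10.7/1.330 = 8.048 years.
Leg 3: γ = 1/√(1 − 0.638²) = 1/√0.5930 = 1.299; τ_3 = 1.31/1.299 = 1.009 years.
Leg 4: γ = 1/√(1 − 0.600²) = 5/4 = 1.250; τ_4 = 11.6/1.250 = 9.280 years.
Total: 10.31 + 8.048 + 1.009 + 9.280 years.

τ = 28.7 years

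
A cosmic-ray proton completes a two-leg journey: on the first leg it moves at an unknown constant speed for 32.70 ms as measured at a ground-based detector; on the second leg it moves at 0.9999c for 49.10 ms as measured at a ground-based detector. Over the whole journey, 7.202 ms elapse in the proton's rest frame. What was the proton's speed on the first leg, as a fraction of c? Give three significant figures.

β = 0.980

Leg 1: speed unknown; τ_1 = 32.70/γ_1.
Leg 2: γ = 1/√(1 − 0.9999²) = 1/√2.000×10⁻⁴ = 70.71; τ_2 = 49.10/70.71 = 0.6944 ms.
Total proper time: τ_1 + 0.6944 = 7.202, so τ_1 = 7.202 − 0.6944 = 6.508 ms.
γ_1 = 32.70/6.508 = 5.025; β = √(1 − 1/γ²) = √0.9604.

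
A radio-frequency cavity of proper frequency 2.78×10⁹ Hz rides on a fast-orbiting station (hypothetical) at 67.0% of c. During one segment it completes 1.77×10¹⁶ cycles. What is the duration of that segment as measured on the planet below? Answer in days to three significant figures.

β = 0.670; γ = 1/√(1 − 0.670²) = 1/√0.5511 = 1.347
Proper time for N cycles: τ = N/f = 1.77×10¹⁶/(2.78×10⁹) = 6.367×10⁶ s = 73.69 days.
Lab-frame duration Δt = γτ = 1.347 × 73.69 = 99.27 days.

Δt = 99.3 days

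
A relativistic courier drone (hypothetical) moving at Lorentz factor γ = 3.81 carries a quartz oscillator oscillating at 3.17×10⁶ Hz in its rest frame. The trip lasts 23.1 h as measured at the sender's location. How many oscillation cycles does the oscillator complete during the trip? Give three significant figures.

γ = 3.81
The oscillator's own cycle count is N = f × τ where τ is the proper time aboard the drone. τ = Δt/γ = 23.1/3.810 = 6.063 h = 2.183×10⁴ s.
N = 3.17×10⁶ × 2.183×10⁴ = 6.919×10¹⁰.

N = 6.92×10¹⁰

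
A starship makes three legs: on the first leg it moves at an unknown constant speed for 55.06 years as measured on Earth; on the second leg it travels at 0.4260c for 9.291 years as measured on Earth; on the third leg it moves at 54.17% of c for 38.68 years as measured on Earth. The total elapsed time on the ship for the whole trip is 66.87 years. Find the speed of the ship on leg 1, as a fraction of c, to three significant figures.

Leg 1: speed unknown; τ_1 = 55.06/γ_1.
Leg 2: γ = 1/√(1 − 0.4260²) = 1/√0.8185 = 1.105; τ_2 = 9.291/1.105 = 8.406 years.
Leg 3: β = 0.5417; γ = 1/√(1 − 0.5417²) = 1/√0.7066 = 1.190; τ_3 = 38.68/1.190 = 32.51 years.
Total proper time: τ_1 + 8.406 + 32.51 = 66.87, so τ_1 = 66.87 − 40.92 = 25.95 years.
γ_1 = 55.06/25.95 = 2.122; β = √(1 − 1/γ²) = √0.7779.

β = 0.882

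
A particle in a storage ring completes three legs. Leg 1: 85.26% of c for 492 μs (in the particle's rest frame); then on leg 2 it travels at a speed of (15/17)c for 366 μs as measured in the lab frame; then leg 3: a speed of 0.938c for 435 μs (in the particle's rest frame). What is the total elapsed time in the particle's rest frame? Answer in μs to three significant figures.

Leg 1: 492 μs is already measured in the particle's rest frame.
Leg 2: γ = 1/√(1 − (15/17)²) = 17/8 = 2.125; τ_2 = 366/2.125 = 172.2 μs.
Leg 3: 435 μs is already measured in the particle's rest frame.
Total: 492.0 + 172.2 + 435.0 μs.

τ = 1100 μs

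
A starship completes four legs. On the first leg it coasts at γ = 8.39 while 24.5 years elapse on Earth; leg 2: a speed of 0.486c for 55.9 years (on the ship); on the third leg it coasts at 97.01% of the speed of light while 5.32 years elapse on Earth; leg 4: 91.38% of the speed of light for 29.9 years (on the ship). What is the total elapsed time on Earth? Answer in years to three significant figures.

Leg 1: 24.5 years is already measured on Earth.
Leg 2: γ = 1/√(1 − 0.486²) = 1/√0.7638 = 1.144; Δt_2 = 1.144 × 55.9 = 63.96 years.
Leg 3: 5.32 years is already measured on Earth.
Leg 4: β = 0.9138; γ = 1/√(1 − 0.9138²) = 1/√0.1650 = 2.462; Δt_4 = 2.462 × 29.9 = 73.62 years.
Total: 24.50 + 63.96 + 5.320 + 73.62 years.

Δt = 167 years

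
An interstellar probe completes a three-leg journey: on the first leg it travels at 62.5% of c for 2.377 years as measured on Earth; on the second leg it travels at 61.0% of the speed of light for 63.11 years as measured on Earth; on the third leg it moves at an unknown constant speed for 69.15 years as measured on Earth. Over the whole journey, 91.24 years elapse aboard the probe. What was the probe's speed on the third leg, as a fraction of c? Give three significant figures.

Leg 1: β = 0.625; γ = 1/√(1 − 0.625²) = 1/√0.6094 = 1.281; τ_1 = 2.377/1.281 = 1.856 years.
Leg 2: β = 0.610; γ = 1/√(1 − 0.610²) = 1/√0.6279 = 1.262; τ_2 = 63.11/1.262 = 50.01 years.
Leg 3: speed unknown; τ_3 = 69.15/γ_3.
Total proper time: 1.856 + 50.01 + τ_3 = 91.24, so τ_3 = 91.24 − 51.86 = 39.38 years.
γ_3 = 69.15/39.38 = 1.756; β = √(1 − 1/γ²) = √0.6758.

β = 0.822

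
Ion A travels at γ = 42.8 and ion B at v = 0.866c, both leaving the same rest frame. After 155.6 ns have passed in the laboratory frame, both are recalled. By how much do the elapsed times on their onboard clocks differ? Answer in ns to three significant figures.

A: γ = 42.8; τ_A = 155.6/42.80 = 3.636 ns.
B: γ = 1/√(1 − 0.866²) = 1/√0.2500 = 2.000; τ_B = 155.6/2.000 = 77.81 ns.

|τ_A − τ_B| = 74.2 ns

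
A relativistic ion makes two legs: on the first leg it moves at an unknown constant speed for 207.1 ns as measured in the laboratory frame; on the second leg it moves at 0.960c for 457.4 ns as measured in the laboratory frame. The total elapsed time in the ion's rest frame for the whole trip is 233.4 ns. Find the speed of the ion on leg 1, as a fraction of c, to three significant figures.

Leg 1: speed unknown; τ_1 = 207.1/γ_1.
Leg 2: γ = 1/√(1 − 0.960²) = 25/7 ≈ 3.571; τ_2 = 457.4/3.571 = 128.1 ns.
Total proper time: τ_1 + 128.1 = 233.4, so τ_1 = 233.4 − 128.1 = 105.3 ns.
γ_1 = 207.1/105.3 = 1.966; β = √(1 − 1/γ²) = √0.7413.

β = 0.861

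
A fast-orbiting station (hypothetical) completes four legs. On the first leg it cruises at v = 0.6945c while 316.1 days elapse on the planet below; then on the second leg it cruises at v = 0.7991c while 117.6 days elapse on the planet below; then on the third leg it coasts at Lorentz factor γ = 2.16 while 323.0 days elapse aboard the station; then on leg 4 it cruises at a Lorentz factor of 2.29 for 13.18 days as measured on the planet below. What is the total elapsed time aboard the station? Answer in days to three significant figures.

τ = 627 days

Leg 1: γ = 1/√(1 − 0.6945²) = 1/√0.5177 = 1.390; τ_1 = 316.1/1.390 = 227.4 days.
Leg 2: γ = 1/√(1 − 0.7991²) = 1/√0.3614 = 1.663; τ_2 = 117.6/1.663 = 70.70 days.
Leg 3: 323.0 days is already measured aboard the station.
Leg 4: γ = 2.29; τ_4 = 13.18/2.290 = 5.755 days.
Total: 227.4 + 70.70 + 323.0 + 5.755 days.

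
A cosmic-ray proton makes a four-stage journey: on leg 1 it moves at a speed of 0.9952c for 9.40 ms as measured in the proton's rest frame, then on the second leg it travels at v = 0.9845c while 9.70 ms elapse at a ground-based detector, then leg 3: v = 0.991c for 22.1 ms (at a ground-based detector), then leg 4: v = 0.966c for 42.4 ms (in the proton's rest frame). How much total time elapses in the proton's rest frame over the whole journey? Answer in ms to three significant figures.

Leg 1: 9.40 ms is already measured in the proton's rest frame.
Leg 2: γ = 1/√(1 − 0.9845²) = 1/√0.03076 = 5.702; τ_2 = 9.70/5.702 = 1.701 ms.
Leg 3: γ = 1/√(1 − 0.991²) = 1/√0.01792 = 7.470; τ_3 = 22.1/7.470 = 2.958 ms.
Leg 4: 42.4 ms is already measured in the proton's rest frame.
Total: 9.400 + 1.701 + 2.958 + 42.40 ms.

τ = 56.5 ms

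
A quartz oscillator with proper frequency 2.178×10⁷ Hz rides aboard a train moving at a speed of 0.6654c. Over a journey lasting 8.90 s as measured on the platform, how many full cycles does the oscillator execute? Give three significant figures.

N = 1.45×10⁸

γ = 1/√(1 − 0.6654²) = 1/√0.5572 = 1.340
The oscillator's own cycle count is N = f × τ where τ is the proper time on the train. τ = Δt/γ = 8.90/1.340 = 6.644 s = 6.644×10⁰ s.
N = 2.178×10⁷ × 6.644×10⁰ = 1.447×10⁸.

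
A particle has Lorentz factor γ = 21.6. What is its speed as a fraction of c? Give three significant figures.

β = √(1 − 1/γ²) = √(1 − 1/21.6²) = √(1 − 0.002143) = √0.9979

β = 0.999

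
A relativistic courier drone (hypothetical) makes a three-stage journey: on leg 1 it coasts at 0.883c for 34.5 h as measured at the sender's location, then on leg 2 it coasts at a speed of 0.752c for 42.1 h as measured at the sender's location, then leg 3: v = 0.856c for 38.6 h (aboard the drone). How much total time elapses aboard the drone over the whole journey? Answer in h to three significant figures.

Leg 1: γ = 1/√(1 − 0.883²) = 1/√0.2203 = 2.131; τ_1 = 34.5/2.131 = 16.19 h.
Leg 2: γ = 1/√(1 − 0.752²) = 1/√0.4345 = 1.517; τ_2 = 42.1/1.517 = 27.75 h.
Leg 3: 38.6 h is already measured aboard the drone.
Total: 16.19 + 27.75 + 38.60 h.

τ = 82.5 h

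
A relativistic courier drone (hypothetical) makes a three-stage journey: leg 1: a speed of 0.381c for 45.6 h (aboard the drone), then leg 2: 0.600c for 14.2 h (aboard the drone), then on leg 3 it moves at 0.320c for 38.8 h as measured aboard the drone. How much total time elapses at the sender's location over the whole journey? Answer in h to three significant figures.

Δt = 108 h

Leg 1: γ = 1/√(1 − 0.381²) = 1/√0.8548 = 1.082; Δt_1 = 1.082 × 45.6 = 49.32 h.
Leg 2: γ = 1/√(1 − 0.600²) = 5/4 = 1.250; Δt_2 = 1.250 × 14.2 = 17.75 h.
Leg 3: γ = 1/√(1 − 0.320²) = 1/√0.8976 = 1.056; Δt_3 = 1.056 × 38.8 = 40.95 h.
Total: 49.32 + 17.75 + 40.95 h.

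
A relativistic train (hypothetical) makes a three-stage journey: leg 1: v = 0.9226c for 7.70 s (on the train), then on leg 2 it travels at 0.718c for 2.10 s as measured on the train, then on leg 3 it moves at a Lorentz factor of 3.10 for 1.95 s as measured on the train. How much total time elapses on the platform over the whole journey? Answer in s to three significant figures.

Δt = 29.0 s

Leg 1: γ = 1/√(1 − 0.9226²) = 1/√0.1488 = 2.592; Δt_1 = 2.592 × 7.70 = 19.96 s.
Leg 2: γ = 1/√(1 − 0.718²) = 1/√0.4845 = 1.437; Δt_2 = 1.437 × 2.10 = 3.017 s.
Leg 3: γ = 3.10; Δt_3 = 3.100 × 1.95 = 6.045 s.
Total: 19.96 + 3.017 + 6.045 s.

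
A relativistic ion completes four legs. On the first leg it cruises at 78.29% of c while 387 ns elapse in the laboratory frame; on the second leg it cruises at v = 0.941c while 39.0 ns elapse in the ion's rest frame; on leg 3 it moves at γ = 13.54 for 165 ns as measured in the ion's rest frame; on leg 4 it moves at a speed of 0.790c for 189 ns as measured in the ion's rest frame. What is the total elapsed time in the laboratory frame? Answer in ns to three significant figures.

Δt = 3040 ns

Leg 1: 387 ns is already measured in the laboratory frame.
Leg 2: γ = 1/√(1 − 0.941²) = 1/√0.1145 = 2.955; Δt_2 = 2.955 × 39.0 = 115.2 ns.
Leg 3: γ = 13.54; Δt_3 = 13.54 × 165 = 2234 ns.
Leg 4: γ = 1/√(1 − 0.790²) = 1/√0.3759 = 1.631; Δt_4 = 1.631 × 189 = 308.3 ns.
Total: 387.0 + 115.2 + 2234 + 308.3 ns.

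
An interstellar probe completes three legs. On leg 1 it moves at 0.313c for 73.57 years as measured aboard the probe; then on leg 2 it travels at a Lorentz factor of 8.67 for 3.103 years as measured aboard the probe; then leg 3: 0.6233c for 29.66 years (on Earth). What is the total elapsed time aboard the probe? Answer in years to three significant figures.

Leg 1: 73.57 years is already measured aboard the probe.
Leg 2: 3.103 years is already measured aboard the probe.
Leg 3: γ = 1/√(1 − 0.6233²) = 1/√0.6115 = 1.279; τ_3 = 29.66/1.279 = 23.19 years.
Total: 73.57 + 3.103 + 23.19 years.

τ = 99.9 years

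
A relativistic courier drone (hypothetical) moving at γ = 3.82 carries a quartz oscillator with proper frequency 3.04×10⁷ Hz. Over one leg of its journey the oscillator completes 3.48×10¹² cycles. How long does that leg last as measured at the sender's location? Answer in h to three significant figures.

γ = 3.82
Proper time for N cycles: τ = N/f = 3.48×10¹²/(3.04×10⁷) = 1.145×10⁵ s = 31.80 h.
Lab-frame duration Δt = γτ = 3.820 × 31.80 = 121.5 h.

Δt = 121 h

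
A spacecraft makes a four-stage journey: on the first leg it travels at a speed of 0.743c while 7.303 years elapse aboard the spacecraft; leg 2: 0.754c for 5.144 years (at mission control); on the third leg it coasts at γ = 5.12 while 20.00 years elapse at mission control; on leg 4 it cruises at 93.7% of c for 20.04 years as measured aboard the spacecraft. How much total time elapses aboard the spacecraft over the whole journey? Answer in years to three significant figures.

Leg 1: 7.303 years is already measured aboard the spacecraft.
Leg 2: γ = 1/√(1 − 0.754²) = 1/√0.4315 = 1.522; τ_2 = 5.144/1.522 = 3.379 years.
Leg 3: γ = 5.12; τ_3 = 20.00/5.120 = 3.906 years.
Leg 4: 20.04 years is already measured aboard the spacecraft.
Total: 7.303 + 3.379 + 3.906 + 20.04 years.

τ = 34.6 years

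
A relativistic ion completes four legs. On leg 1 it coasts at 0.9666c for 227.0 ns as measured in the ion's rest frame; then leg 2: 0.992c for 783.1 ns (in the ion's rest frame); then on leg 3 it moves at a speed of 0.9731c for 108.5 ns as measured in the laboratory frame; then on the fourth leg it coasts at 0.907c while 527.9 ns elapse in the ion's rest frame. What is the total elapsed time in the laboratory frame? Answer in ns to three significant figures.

Δt = 8450 ns

Leg 1: γ = 1/√(1 − 0.9666²) = 1/√0.06568 = 3.902; Δt_1 = 3.902 × 227.0 = 885.7 ns.
Leg 2: γ = 1/√(1 − 0.992²) = 1/√0.01594 = 7.922; Δt_2 = 7.922 × 783.1 = 6203 ns.
Leg 3: 108.5 ns is already measured in the laboratory frame.
Leg 4: γ = 1/√(1 − 0.907²) = 1/√0.1774 = 2.375; Δt_4 = 2.375 × 527.9 = 1254 ns.
Total: 885.7 + 6203 + 108.5 + 1254 ns.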